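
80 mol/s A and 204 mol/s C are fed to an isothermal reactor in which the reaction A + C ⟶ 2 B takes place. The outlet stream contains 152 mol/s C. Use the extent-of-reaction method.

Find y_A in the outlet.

For C: n = n₀ − 1ξ → 152 = 204 − 1ξ, giving ξ = 52 mol/s.
Outlet amounts (n = n₀ + ν ξ):
  A: 80 − 1(52) = 28
  C: 204 − 1(52) = 152
  B: 0 + 2(52) = 104
Total out = 284 mol/s; y_A = 28 / 284 = 0.09859.

0.0986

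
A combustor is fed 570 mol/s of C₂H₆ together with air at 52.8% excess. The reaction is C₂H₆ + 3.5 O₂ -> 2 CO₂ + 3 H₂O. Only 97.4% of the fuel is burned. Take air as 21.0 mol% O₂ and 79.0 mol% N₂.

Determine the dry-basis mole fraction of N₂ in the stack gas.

0.837

Stoichiometric O₂ = 3.5 × 570 = 1995 mol/s; O₂ fed = 1995 × 1.528 = 3048 mol/s.
N₂ fed = 3048 × 79/21 = 11470 mol/s.
Fuel reacted = 0.974 × 570 → ξ = 555.2 mol/s.
Outlet (n = n₀ + ν ξ):
  C₂H₆: 570 − 1(555.2) = 14.82
  O₂: 3048 − 3.5(555.2) = 1105
  N₂: 11470 (inert)
  CO₂: 0 + 2(555.2) = 1110
  H₂O: 0 + 3(555.2) = 1666
Dry total = 13700 mol/s; y_N₂ (dry) = 11470 / 13700 = 0.8372.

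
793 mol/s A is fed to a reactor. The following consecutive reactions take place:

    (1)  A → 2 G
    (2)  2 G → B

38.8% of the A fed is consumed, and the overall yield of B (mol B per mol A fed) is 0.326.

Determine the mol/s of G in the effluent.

Conversion of A: A consumed = 1ξ₁ = 0.388 × 793 → ξ₁ = 307.7 mol/s.
Yield of B: 1ξ₂ / 793 = 0.326 → ξ₂ = 258.5 mol/s.
Outlet amounts (n = n₀ + Σ ν·ξ):
  A: 793 − 1(307.7) = 485.3
  G: 0 + 2(307.7) − 2(258.5) = 98.33
  B: 0 + 1(258.5) = 258.5

98.3 mol/s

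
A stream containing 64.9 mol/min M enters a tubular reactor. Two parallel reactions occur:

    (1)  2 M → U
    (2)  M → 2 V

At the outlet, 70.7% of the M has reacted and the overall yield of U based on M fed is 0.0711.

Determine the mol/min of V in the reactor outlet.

Yield of U: 1ξ₁ / 64.9 = 0.0711 → ξ₁ = 4.614 mol/min.
Conversion of M: 2ξ₁ + 1ξ₂ = 0.707 × 64.9 = 45.88 → ξ₂ = 36.66 mol/min.
Outlet amounts (n = n₀ + Σ ν·ξ):
  M: 64.9 − 2(4.614) − 1(36.66) = 19.02
  U: 0 + 1(4.614) = 4.614
  V: 0 + 2(36.66) = 73.31

73.3 mol/min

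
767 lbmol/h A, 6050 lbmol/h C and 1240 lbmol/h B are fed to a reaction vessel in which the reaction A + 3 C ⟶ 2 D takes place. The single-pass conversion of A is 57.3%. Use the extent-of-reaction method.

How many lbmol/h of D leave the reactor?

879 lbmol/h

A reacted = 0.573 × 767 = 439.5 lbmol/h; ν_A = −1, so ξ = 439.5/1 = 439.5 lbmol/h.
Outlet amounts (n = n₀ + ν ξ):
  A: 767 − 1(439.5) = 327.5
  C: 6050 − 3(439.5) = 4732
  D: 0 + 2(439.5) = 879
  B: 1240 (inert)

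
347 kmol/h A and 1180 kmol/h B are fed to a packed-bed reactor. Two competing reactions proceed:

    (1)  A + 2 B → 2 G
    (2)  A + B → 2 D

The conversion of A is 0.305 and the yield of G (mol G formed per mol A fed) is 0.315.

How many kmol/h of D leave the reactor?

102 kmol/h

Yield of G: 2ξ₁ / 347 = 0.315 → ξ₁ = 54.65 kmol/h.
Conversion of A: 1ξ₁ + 1ξ₂ = 0.305 × 347 = 105.8 → ξ₂ = 51.18 kmol/h.
Outlet amounts (n = n₀ + Σ ν·ξ):
  A: 347 − 1(54.65) − 1(51.18) = 241.2
  B: 1180 − 2(54.65) − 1(51.18) = 1020
  G: 0 + 2(54.65) = 109.3
  D: 0 + 2(51.18) = 102.4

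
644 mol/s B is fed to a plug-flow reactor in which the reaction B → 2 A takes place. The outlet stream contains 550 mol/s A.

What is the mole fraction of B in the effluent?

0.402

For A: n = n₀ + 2ξ → 550 = 0 + 2ξ, giving ξ = 275 mol/s.
Outlet amounts (n = n₀ + ν ξ):
  B: 644 − 1(275) = 369
  A: 0 + 2(275) = 550
Total out = 919 mol/s; y_B = 369 / 919 = 0.4015.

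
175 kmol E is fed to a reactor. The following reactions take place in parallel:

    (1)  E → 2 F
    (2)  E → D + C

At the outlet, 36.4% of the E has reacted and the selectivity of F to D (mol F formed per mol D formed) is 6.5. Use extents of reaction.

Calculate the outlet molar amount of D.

Conversion of E: E consumed = 0.364 × 175 = 63.7 kmol = 1ξ₁ + 1ξ₂.
Selectivity: 2ξ₁ / (1ξ₂) = 6.5 → ξ₁ = 3.25 ξ₂.
Substitute: (1·3.25 + 1) ξ₂ = 63.7 → ξ₂ = 14.99 kmol, ξ₁ = 48.71 kmol.
Outlet amounts (n = n₀ + Σ ν·ξ):
  E: 175 − 1(48.71) − 1(14.99) = 111.3
  F: 0 + 2(48.71) = 97.42
  D: 0 + 1(14.99) = 14.99
  C: 0 + 1(14.99) = 14.99

15 kmol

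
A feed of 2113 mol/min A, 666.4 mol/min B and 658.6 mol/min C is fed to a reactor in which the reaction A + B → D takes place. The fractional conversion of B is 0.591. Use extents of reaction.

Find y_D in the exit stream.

B reacted = 0.591 × 666.4 = 393.8 mol/min; ν_B = −1, so ξ = 393.8/1 = 393.8 mol/min.
Outlet amounts (n = n₀ + ν ξ):
  A: 2113 − 1(393.8) = 1719
  B: 666.4 − 1(393.8) = 272.6
  D: 0 + 1(393.8) = 393.8
  C: 658.6 (inert)
Total out = 3044 mol/min; y_D = 393.8 / 3044 = 0.1294.

0.129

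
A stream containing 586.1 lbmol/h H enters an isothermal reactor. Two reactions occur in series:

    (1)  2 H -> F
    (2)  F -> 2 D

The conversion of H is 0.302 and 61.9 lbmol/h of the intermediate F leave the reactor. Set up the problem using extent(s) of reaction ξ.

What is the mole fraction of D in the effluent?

0.101

Conversion of H: H consumed = 2ξ₁ = 0.302 × 586.1 → ξ₁ = 88.5 lbmol/h.
F balance: n_F = 0 + 1ξ₁ − 1ξ₂ = 61.9 → ξ₂ = (1·88.5 − 61.9)/1 = 26.6 lbmol/h.
Outlet amounts (n = n₀ + Σ ν·ξ):
  H: 586.1 − 2(88.5) = 409.1
  F: 0 + 1(88.5) − 1(26.6) = 61.9
  D: 0 + 2(26.6) = 53.2
Total out = 524.2 lbmol/h; y_D = 53.2 / 524.2 = 0.1015.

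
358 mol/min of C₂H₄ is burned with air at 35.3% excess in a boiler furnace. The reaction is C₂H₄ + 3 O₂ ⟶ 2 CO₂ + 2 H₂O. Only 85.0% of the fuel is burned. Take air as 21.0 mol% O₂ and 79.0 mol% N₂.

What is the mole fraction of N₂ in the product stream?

Stoichiometric O₂ = 3 × 358 = 1074 mol/min; O₂ fed = 1074 × 1.353 = 1453 mol/min.
N₂ fed = 1453 × 79/21 = 5467 mol/min.
Fuel reacted = 0.85 × 358 → ξ = 304.3 mol/min.
Outlet (n = n₀ + ν ξ):
  C₂H₄: 358 − 1(304.3) = 53.7
  O₂: 1453 − 3(304.3) = 540.2
  N₂: 5467 (inert)
  CO₂: 0 + 2(304.3) = 608.6
  H₂O: 0 + 2(304.3) = 608.6
Total out = 7278 mol/min; y_N₂ = 5467 / 7278 = 0.7511.

0.751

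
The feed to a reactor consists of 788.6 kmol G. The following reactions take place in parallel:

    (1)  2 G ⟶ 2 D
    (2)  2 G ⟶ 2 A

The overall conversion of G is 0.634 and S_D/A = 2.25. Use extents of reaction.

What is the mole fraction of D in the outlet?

0.439

Conversion of G: G consumed = 0.634 × 788.6 = 500 kmol = 2ξ₁ + 2ξ₂.
Selectivity: 2ξ₁ / (2ξ₂) = 2.25 → ξ₁ = 2.25 ξ₂.
Substitute: (2·2.25 + 2) ξ₂ = 500 → ξ₂ = 76.92 kmol, ξ₁ = 173.1 kmol.
Outlet amounts (n = n₀ + Σ ν·ξ):
  G: 788.6 − 2(173.1) − 2(76.92) = 288.6
  D: 0 + 2(173.1) = 346.1
  A: 0 + 2(76.92) = 153.8
Total out = 788.6 kmol; y_D = 346.1 / 788.6 = 0.4389.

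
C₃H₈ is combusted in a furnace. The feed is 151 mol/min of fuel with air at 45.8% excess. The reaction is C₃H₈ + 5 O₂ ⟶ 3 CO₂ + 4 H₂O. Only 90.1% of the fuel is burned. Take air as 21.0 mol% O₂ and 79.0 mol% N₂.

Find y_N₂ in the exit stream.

Stoichiometric O₂ = 5 × 151 = 755 mol/min; O₂ fed = 755 × 1.458 = 1101 mol/min.
N₂ fed = 1101 × 79/21 = 4141 mol/min.
Fuel reacted = 0.901 × 151 → ξ = 136.1 mol/min.
Outlet (n = n₀ + ν ξ):
  C₃H₈: 151 − 1(136.1) = 14.95
  O₂: 1101 − 5(136.1) = 420.5
  N₂: 4141 (inert)
  CO₂: 0 + 3(136.1) = 408.2
  H₂O: 0 + 4(136.1) = 544.2
Total out = 5529 mol/min; y_N₂ = 4141 / 5529 = 0.749.

0.749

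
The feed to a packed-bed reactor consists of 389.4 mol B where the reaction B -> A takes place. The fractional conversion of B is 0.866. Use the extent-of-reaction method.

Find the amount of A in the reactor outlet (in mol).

337 mol

B reacted = 0.866 × 389.4 = 337.2 mol; ν_B = −1, so ξ = 337.2/1 = 337.2 mol.
Outlet amounts (n = n₀ + ν ξ):
  B: 389.4 − 1(337.2) = 52.18
  A: 0 + 1(337.2) = 337.2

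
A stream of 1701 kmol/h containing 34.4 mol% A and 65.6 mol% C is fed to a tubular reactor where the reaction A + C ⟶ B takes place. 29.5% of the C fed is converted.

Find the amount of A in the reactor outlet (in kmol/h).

C reacted = 0.295 × 1116 = 329.2 kmol/h; ν_C = −1, so ξ = 329.2/1 = 329.2 kmol/h.
Outlet amounts (n = n₀ + ν ξ):
  A: 585.1 − 1(329.2) = 256
  C: 1116 − 1(329.2) = 786.7
  B: 0 + 1(329.2) = 329.2

256 kmol/h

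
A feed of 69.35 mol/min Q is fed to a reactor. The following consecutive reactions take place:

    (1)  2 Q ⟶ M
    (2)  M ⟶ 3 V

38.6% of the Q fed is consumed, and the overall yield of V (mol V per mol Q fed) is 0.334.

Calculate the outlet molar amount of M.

Conversion of Q: Q consumed = 2ξ₁ = 0.386 × 69.35 → ξ₁ = 13.38 mol/min.
Yield of V: 3ξ₂ / 69.35 = 0.334 → ξ₂ = 7.721 mol/min.
Outlet amounts (n = n₀ + Σ ν·ξ):
  Q: 69.35 − 2(13.38) = 42.58
  M: 0 + 1(13.38) − 1(7.721) = 5.664
  V: 0 + 3(7.721) = 23.16

5.66 mol/min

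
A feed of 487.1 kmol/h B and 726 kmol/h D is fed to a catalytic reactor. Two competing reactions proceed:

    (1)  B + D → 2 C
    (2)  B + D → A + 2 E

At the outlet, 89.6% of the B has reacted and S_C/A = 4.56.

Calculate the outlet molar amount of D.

Conversion of B: B consumed = 0.896 × 487.1 = 436.4 kmol/h = 1ξ₁ + 1ξ₂.
Selectivity: 2ξ₁ / (1ξ₂) = 4.56 → ξ₁ = 2.28 ξ₂.
Substitute: (1·2.28 + 1) ξ₂ = 436.4 → ξ₂ = 133.1 kmol/h, ξ₁ = 303.4 kmol/h.
Outlet amounts (n = n₀ + Σ ν·ξ):
  B: 487.1 − 1(303.4) − 1(133.1) = 50.66
  D: 726 − 1(303.4) − 1(133.1) = 289.6
  C: 0 + 2(303.4) = 606.8
  A: 0 + 1(133.1) = 133.1
  E: 0 + 2(133.1) = 266.1

290 kmol/h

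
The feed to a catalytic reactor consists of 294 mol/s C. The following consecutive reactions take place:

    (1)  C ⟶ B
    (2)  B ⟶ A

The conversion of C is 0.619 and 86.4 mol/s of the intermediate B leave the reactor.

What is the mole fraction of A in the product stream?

0.325

Conversion of C: C consumed = 1ξ₁ = 0.619 × 294 → ξ₁ = 182 mol/s.
B balance: n_B = 0 + 1ξ₁ − 1ξ₂ = 86.4 → ξ₂ = (1·182 − 86.4)/1 = 95.59 mol/s.
Outlet amounts (n = n₀ + Σ ν·ξ):
  C: 294 − 1(182) = 112
  B: 0 + 1(182) − 1(95.59) = 86.4
  A: 0 + 1(95.59) = 95.59
Total out = 294 mol/s; y_A = 95.59 / 294 = 0.3251.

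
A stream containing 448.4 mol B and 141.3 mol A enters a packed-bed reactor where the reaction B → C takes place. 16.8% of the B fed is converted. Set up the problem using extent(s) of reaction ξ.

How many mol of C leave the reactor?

75.3 mol

B reacted = 0.168 × 448.4 = 75.33 mol; ν_B = −1, so ξ = 75.33/1 = 75.33 mol.
Outlet amounts (n = n₀ + ν ξ):
  B: 448.4 − 1(75.33) = 373.1
  C: 0 + 1(75.33) = 75.33
  A: 141.3 (inert)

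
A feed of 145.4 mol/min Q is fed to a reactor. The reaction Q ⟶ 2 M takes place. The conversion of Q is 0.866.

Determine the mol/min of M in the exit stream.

Q reacted = 0.866 × 145.4 = 125.9 mol/min; ν_Q = −1, so ξ = 125.9/1 = 125.9 mol/min.
Outlet amounts (n = n₀ + ν ξ):
  Q: 145.4 − 1(125.9) = 19.48
  M: 0 + 2(125.9) = 251.8

252 mol/min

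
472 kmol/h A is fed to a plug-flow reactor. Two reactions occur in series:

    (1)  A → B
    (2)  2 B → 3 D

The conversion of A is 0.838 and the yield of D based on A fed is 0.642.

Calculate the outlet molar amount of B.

Conversion of A: A consumed = 1ξ₁ = 0.838 × 472 → ξ₁ = 395.5 kmol/h.
Yield of D: 3ξ₂ / 472 = 0.642 → ξ₂ = 101 kmol/h.
Outlet amounts (n = n₀ + Σ ν·ξ):
  A: 472 − 1(395.5) = 76.46
  B: 0 + 1(395.5) − 2(101) = 193.5
  D: 0 + 3(101) = 303

194 kmol/h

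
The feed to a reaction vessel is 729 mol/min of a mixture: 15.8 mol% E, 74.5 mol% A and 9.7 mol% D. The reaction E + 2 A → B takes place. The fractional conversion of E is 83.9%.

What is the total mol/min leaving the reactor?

536 mol/min

E reacted = 0.839 × 115.2 = 96.64 mol/min; ν_E = −1, so ξ = 96.64/1 = 96.64 mol/min.
Outlet amounts (n = n₀ + ν ξ):
  E: 115.2 − 1(96.64) = 18.54
  A: 543.1 − 2(96.64) = 349.8
  B: 0 + 1(96.64) = 96.64
  D: 70.71 (inert)
Total out = 18.54 + 349.8 + 96.64 + 70.71 = 535.7 mol/min.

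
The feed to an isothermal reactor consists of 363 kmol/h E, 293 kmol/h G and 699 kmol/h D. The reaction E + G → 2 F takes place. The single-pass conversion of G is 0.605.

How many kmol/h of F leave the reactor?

G reacted = 0.605 × 293 = 177.3 kmol/h; ν_G = −1, so ξ = 177.3/1 = 177.3 kmol/h.
Outlet amounts (n = n₀ + ν ξ):
  E: 363 − 1(177.3) = 185.7
  G: 293 − 1(177.3) = 115.7
  F: 0 + 2(177.3) = 354.5
  D: 699 (inert)

355 kmol/h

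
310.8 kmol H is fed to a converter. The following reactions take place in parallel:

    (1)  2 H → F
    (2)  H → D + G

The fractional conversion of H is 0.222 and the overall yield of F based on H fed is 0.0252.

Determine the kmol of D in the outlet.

53.3 kmol

Yield of F: 1ξ₁ / 310.8 = 0.0252 → ξ₁ = 7.832 kmol.
Conversion of H: 2ξ₁ + 1ξ₂ = 0.222 × 310.8 = 69 → ξ₂ = 53.33 kmol.
Outlet amounts (n = n₀ + Σ ν·ξ):
  H: 310.8 − 2(7.832) − 1(53.33) = 241.8
  F: 0 + 1(7.832) = 7.832
  D: 0 + 1(53.33) = 53.33
  G: 0 + 1(53.33) = 53.33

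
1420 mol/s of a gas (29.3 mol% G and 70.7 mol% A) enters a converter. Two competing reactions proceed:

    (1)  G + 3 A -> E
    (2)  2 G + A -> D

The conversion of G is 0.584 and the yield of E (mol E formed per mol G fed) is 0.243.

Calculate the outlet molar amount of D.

70.9 mol/s

Yield of E: 1ξ₁ / 416.1 = 0.243 → ξ₁ = 101.1 mol/s.
Conversion of G: 1ξ₁ + 2ξ₂ = 0.584 × 416.1 = 243 → ξ₂ = 70.94 mol/s.
Outlet amounts (n = n₀ + Σ ν·ξ):
  G: 416.1 − 1(101.1) − 2(70.94) = 173.1
  A: 1004 − 3(101.1) − 1(70.94) = 629.7
  E: 0 + 1(101.1) = 101.1
  D: 0 + 1(70.94) = 70.94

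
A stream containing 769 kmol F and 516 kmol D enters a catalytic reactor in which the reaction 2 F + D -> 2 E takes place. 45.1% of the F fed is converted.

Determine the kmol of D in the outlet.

343 kmol

F reacted = 0.451 × 769 = 346.8 kmol; ν_F = −2, so ξ = 346.8/2 = 173.4 kmol.
Outlet amounts (n = n₀ + ν ξ):
  F: 769 − 2(173.4) = 422.2
  D: 516 − 1(173.4) = 342.6
  E: 0 + 2(173.4) = 346.8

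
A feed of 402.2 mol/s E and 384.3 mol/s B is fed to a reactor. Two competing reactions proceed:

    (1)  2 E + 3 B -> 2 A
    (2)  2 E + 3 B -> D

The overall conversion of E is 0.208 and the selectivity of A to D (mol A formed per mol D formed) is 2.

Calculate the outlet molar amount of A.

Conversion of E: E consumed = 0.208 × 402.2 = 83.66 mol/s = 2ξ₁ + 2ξ₂.
Selectivity: 2ξ₁ / (1ξ₂) = 2 → ξ₁ = 1 ξ₂.
Substitute: (2·1 + 2) ξ₂ = 83.66 → ξ₂ = 20.91 mol/s, ξ₁ = 20.91 mol/s.
Outlet amounts (n = n₀ + Σ ν·ξ):
  E: 402.2 − 2(20.91) − 2(20.91) = 318.5
  B: 384.3 − 3(20.91) − 3(20.91) = 258.8
  A: 0 + 2(20.91) = 41.83
  D: 0 + 1(20.91) = 20.91

41.8 mol/s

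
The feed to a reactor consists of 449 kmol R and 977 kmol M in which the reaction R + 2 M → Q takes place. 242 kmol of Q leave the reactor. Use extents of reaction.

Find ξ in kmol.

For Q: n = n₀ + 1ξ → 242 = 0 + 1ξ, giving ξ = 242 kmol.
Outlet amounts (n = n₀ + ν ξ):
  R: 449 − 1(242) = 207
  M: 977 − 2(242) = 493
  Q: 0 + 1(242) = 242

ξ = 242 kmol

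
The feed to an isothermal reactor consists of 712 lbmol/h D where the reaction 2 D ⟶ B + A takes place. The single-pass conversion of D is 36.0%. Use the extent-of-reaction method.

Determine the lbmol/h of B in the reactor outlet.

128 lbmol/h

D reacted = 0.36 × 712 = 256.3 lbmol/h; ν_D = −2, so ξ = 256.3/2 = 128.2 lbmol/h.
Outlet amounts (n = n₀ + ν ξ):
  D: 712 − 2(128.2) = 455.7
  B: 0 + 1(128.2) = 128.2
  A: 0 + 1(128.2) = 128.2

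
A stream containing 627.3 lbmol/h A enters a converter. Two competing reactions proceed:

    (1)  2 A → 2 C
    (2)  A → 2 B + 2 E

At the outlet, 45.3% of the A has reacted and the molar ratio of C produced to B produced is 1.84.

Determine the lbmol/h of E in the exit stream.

Conversion of A: A consumed = 0.453 × 627.3 = 284.2 lbmol/h = 2ξ₁ + 1ξ₂.
Selectivity: 2ξ₁ / (2ξ₂) = 1.84 → ξ₁ = 1.84 ξ₂.
Substitute: (2·1.84 + 1) ξ₂ = 284.2 → ξ₂ = 60.72 lbmol/h, ξ₁ = 111.7 lbmol/h.
Outlet amounts (n = n₀ + Σ ν·ξ):
  A: 627.3 − 2(111.7) − 1(60.72) = 343.1
  C: 0 + 2(111.7) = 223.4
  B: 0 + 2(60.72) = 121.4
  E: 0 + 2(60.72) = 121.4

121 lbmol/h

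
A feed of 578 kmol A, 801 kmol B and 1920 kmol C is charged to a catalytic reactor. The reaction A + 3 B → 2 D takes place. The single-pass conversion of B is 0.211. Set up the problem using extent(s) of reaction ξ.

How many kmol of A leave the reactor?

522 kmol

B reacted = 0.211 × 801 = 169 kmol; ν_B = −3, so ξ = 169/3 = 56.34 kmol.
Outlet amounts (n = n₀ + ν ξ):
  A: 578 − 1(56.34) = 521.7
  B: 801 − 3(56.34) = 632
  D: 0 + 2(56.34) = 112.7
  C: 1920 (inert)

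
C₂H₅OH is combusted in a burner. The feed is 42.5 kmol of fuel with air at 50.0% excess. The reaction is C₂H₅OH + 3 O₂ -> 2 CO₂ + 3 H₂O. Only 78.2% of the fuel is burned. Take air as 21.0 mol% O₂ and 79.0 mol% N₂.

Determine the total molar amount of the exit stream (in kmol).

986 kmol

Stoichiometric O₂ = 3 × 42.5 = 127.5 kmol; O₂ fed = 127.5 × 1.500 = 191.2 kmol.
N₂ fed = 191.2 × 79/21 = 719.5 kmol.
Fuel reacted = 0.782 × 42.5 → ξ = 33.23 kmol.
Outlet (n = n₀ + ν ξ):
  C₂H₅OH: 42.5 − 1(33.23) = 9.265
  O₂: 191.2 − 3(33.23) = 91.55
  N₂: 719.5 (inert)
  CO₂: 0 + 2(33.23) = 66.47
  H₂O: 0 + 3(33.23) = 99.7
Total out = 9.265 + 91.55 + 719.5 + 66.47 + 99.7 = 986.4 kmol.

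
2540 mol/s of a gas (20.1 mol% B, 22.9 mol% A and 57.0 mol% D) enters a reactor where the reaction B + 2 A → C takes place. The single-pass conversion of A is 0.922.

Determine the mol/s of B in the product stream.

242 mol/s

A reacted = 0.922 × 581.7 = 536.3 mol/s; ν_A = −2, so ξ = 536.3/2 = 268.1 mol/s.
Outlet amounts (n = n₀ + ν ξ):
  B: 510.5 − 1(268.1) = 242.4
  A: 581.7 − 2(268.1) = 45.37
  C: 0 + 1(268.1) = 268.1
  D: 1448 (inert)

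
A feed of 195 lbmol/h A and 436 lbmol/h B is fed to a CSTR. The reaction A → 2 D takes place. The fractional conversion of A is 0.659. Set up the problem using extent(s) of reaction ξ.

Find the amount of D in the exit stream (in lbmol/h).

A reacted = 0.659 × 195 = 128.5 lbmol/h; ν_A = −1, so ξ = 128.5/1 = 128.5 lbmol/h.
Outlet amounts (n = n₀ + ν ξ):
  A: 195 − 1(128.5) = 66.5
  D: 0 + 2(128.5) = 257
  B: 436 (inert)

257 lbmol/h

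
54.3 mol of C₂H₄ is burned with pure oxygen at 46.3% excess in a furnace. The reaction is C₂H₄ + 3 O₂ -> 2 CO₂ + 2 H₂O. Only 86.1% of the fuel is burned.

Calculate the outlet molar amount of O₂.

98.1 mol

Stoichiometric O₂ = 3 × 54.3 = 162.9 mol; O₂ fed = 162.9 × 1.463 = 238.3 mol.
Fuel reacted = 0.861 × 54.3 → ξ = 46.75 mol.
Outlet (n = n₀ + ν ξ):
  C₂H₄: 54.3 − 1(46.75) = 7.548
  O₂: 238.3 − 3(46.75) = 98.07
  CO₂: 0 + 2(46.75) = 93.5
  H₂O: 0 + 2(46.75) = 93.5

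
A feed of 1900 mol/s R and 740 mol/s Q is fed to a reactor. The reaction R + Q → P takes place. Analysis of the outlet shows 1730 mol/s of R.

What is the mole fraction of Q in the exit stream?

For R: n = n₀ − 1ξ → 1730 = 1900 − 1ξ, giving ξ = 170 mol/s.
Outlet amounts (n = n₀ + ν ξ):
  R: 1900 − 1(170) = 1730
  Q: 740 − 1(170) = 570
  P: 0 + 1(170) = 170
Total out = 2470 mol/s; y_Q = 570 / 2470 = 0.2308.

0.231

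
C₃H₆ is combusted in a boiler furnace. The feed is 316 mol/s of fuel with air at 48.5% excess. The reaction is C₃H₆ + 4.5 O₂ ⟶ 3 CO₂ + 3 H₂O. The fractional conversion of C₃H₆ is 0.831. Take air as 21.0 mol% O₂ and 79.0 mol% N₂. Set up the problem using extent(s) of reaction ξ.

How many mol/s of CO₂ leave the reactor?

Stoichiometric O₂ = 4.5 × 316 = 1422 mol/s; O₂ fed = 1422 × 1.485 = 2112 mol/s.
N₂ fed = 2112 × 79/21 = 7944 mol/s.
Fuel reacted = 0.831 × 316 → ξ = 262.6 mol/s.
Outlet (n = n₀ + ν ξ):
  C₃H₆: 316 − 1(262.6) = 53.4
  O₂: 2112 − 4.5(262.6) = 930
  N₂: 7944 (inert)
  CO₂: 0 + 3(262.6) = 787.8
  H₂O: 0 + 3(262.6) = 787.8

788 mol/s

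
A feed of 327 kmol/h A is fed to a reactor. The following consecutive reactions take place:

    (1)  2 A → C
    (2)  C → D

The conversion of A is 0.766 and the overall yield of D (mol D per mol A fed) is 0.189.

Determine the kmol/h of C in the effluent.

63.4 kmol/h

Conversion of A: A consumed = 2ξ₁ = 0.766 × 327 → ξ₁ = 125.2 kmol/h.
Yield of D: 1ξ₂ / 327 = 0.189 → ξ₂ = 61.8 kmol/h.
Outlet amounts (n = n₀ + Σ ν·ξ):
  A: 327 − 2(125.2) = 76.52
  C: 0 + 1(125.2) − 1(61.8) = 63.44
  D: 0 + 1(61.8) = 61.8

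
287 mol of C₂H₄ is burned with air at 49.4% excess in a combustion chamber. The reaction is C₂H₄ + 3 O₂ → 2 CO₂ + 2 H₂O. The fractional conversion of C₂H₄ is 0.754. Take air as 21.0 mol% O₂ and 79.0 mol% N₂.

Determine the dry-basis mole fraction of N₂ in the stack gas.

Stoichiometric O₂ = 3 × 287 = 861 mol; O₂ fed = 861 × 1.494 = 1286 mol.
N₂ fed = 1286 × 79/21 = 4839 mol.
Fuel reacted = 0.754 × 287 → ξ = 216.4 mol.
Outlet (n = n₀ + ν ξ):
  C₂H₄: 287 − 1(216.4) = 70.6
  O₂: 1286 − 3(216.4) = 637.1
  N₂: 4839 (inert)
  CO₂: 0 + 2(216.4) = 432.8
  H₂O: 0 + 2(216.4) = 432.8
Dry total = 5980 mol; y_N₂ (dry) = 4839 / 5980 = 0.8093.

0.809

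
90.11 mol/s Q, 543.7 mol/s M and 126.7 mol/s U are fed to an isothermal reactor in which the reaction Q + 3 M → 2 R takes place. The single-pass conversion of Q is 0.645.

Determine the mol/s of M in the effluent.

369 mol/s

Q reacted = 0.645 × 90.11 = 58.12 mol/s; ν_Q = −1, so ξ = 58.12/1 = 58.12 mol/s.
Outlet amounts (n = n₀ + ν ξ):
  Q: 90.11 − 1(58.12) = 31.99
  M: 543.7 − 3(58.12) = 369.3
  R: 0 + 2(58.12) = 116.2
  U: 126.7 (inert)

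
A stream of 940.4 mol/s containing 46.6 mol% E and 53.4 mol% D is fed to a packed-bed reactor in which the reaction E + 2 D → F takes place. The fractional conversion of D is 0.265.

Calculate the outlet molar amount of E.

D reacted = 0.265 × 502.2 = 133.1 mol/s; ν_D = −2, so ξ = 133.1/2 = 66.54 mol/s.
Outlet amounts (n = n₀ + ν ξ):
  E: 438.2 − 1(66.54) = 371.7
  D: 502.2 − 2(66.54) = 369.1
  F: 0 + 1(66.54) = 66.54

372 mol/s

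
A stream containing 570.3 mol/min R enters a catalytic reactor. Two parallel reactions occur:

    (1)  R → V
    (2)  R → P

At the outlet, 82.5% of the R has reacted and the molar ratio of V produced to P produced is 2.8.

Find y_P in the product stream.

Conversion of R: R consumed = 0.825 × 570.3 = 470.5 mol/min = 1ξ₁ + 1ξ₂.
Selectivity: 1ξ₁ / (1ξ₂) = 2.8 → ξ₁ = 2.8 ξ₂.
Substitute: (1·2.8 + 1) ξ₂ = 470.5 → ξ₂ = 123.8 mol/min, ξ₁ = 346.7 mol/min.
Outlet amounts (n = n₀ + Σ ν·ξ):
  R: 570.3 − 1(346.7) − 1(123.8) = 99.8
  V: 0 + 1(346.7) = 346.7
  P: 0 + 1(123.8) = 123.8
Total out = 570.3 mol/min; y_P = 123.8 / 570.3 = 0.2171.

0.217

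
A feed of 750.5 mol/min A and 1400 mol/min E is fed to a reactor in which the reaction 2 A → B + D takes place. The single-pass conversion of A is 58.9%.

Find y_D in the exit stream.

A reacted = 0.589 × 750.5 = 442 mol/min; ν_A = −2, so ξ = 442/2 = 221 mol/min.
Outlet amounts (n = n₀ + ν ξ):
  A: 750.5 − 2(221) = 308.5
  B: 0 + 1(221) = 221
  D: 0 + 1(221) = 221
  E: 1400 (inert)
Total out = 2150 mol/min; y_D = 221 / 2150 = 0.1028.

0.103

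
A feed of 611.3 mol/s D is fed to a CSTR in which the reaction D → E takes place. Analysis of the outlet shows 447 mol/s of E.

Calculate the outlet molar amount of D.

For E: n = n₀ + 1ξ → 447 = 0 + 1ξ, giving ξ = 447 mol/s.
Outlet amounts (n = n₀ + ν ξ):
  D: 611.3 − 1(447) = 164.3
  E: 0 + 1(447) = 447

164 mol/s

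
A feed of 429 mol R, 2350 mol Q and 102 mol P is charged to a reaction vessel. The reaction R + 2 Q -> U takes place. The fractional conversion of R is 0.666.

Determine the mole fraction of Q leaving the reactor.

R reacted = 0.666 × 429 = 285.7 mol; ν_R = −1, so ξ = 285.7/1 = 285.7 mol.
Outlet amounts (n = n₀ + ν ξ):
  R: 429 − 1(285.7) = 143.3
  Q: 2350 − 2(285.7) = 1779
  U: 0 + 1(285.7) = 285.7
  P: 102 (inert)
Total out = 2310 mol; y_Q = 1779 / 2310 = 0.7701.

0.77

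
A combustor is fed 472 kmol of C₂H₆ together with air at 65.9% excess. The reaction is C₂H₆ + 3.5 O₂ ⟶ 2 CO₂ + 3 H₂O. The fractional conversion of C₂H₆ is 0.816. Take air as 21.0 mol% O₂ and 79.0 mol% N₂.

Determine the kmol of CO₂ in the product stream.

Stoichiometric O₂ = 3.5 × 472 = 1652 kmol; O₂ fed = 1652 × 1.659 = 2741 kmol.
N₂ fed = 2741 × 79/21 = 10310 kmol.
Fuel reacted = 0.816 × 472 → ξ = 385.2 kmol.
Outlet (n = n₀ + ν ξ):
  C₂H₆: 472 − 1(385.2) = 86.85
  O₂: 2741 − 3.5(385.2) = 1393
  N₂: 10310 (inert)
  CO₂: 0 + 2(385.2) = 770.3
  H₂O: 0 + 3(385.2) = 1155

770 kmol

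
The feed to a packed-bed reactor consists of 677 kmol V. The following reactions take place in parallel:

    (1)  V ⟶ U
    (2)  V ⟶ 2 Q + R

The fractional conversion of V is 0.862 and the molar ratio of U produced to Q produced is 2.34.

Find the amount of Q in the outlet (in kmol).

Conversion of V: V consumed = 0.862 × 677 = 583.6 kmol = 1ξ₁ + 1ξ₂.
Selectivity: 1ξ₁ / (2ξ₂) = 2.34 → ξ₁ = 4.68 ξ₂.
Substitute: (1·4.68 + 1) ξ₂ = 583.6 → ξ₂ = 102.7 kmol, ξ₁ = 480.8 kmol.
Outlet amounts (n = n₀ + Σ ν·ξ):
  V: 677 − 1(480.8) − 1(102.7) = 93.43
  U: 0 + 1(480.8) = 480.8
  Q: 0 + 2(102.7) = 205.5
  R: 0 + 1(102.7) = 102.7

205 kmol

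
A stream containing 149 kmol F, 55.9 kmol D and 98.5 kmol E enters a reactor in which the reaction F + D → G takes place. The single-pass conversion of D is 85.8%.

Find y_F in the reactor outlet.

0.396

D reacted = 0.858 × 55.9 = 47.96 kmol; ν_D = −1, so ξ = 47.96/1 = 47.96 kmol.
Outlet amounts (n = n₀ + ν ξ):
  F: 149 − 1(47.96) = 101
  D: 55.9 − 1(47.96) = 7.938
  G: 0 + 1(47.96) = 47.96
  E: 98.5 (inert)
Total out = 255.4 kmol; y_F = 101 / 255.4 = 0.3955.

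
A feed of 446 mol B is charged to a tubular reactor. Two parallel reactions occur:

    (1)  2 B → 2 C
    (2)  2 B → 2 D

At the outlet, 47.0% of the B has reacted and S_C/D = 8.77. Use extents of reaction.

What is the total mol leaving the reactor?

Conversion of B: B consumed = 0.47 × 446 = 209.6 mol = 2ξ₁ + 2ξ₂.
Selectivity: 2ξ₁ / (2ξ₂) = 8.77 → ξ₁ = 8.77 ξ₂.
Substitute: (2·8.77 + 2) ξ₂ = 209.6 → ξ₂ = 10.73 mol, ξ₁ = 94.08 mol.
Outlet amounts (n = n₀ + Σ ν·ξ):
  B: 446 − 2(94.08) − 2(10.73) = 236.4
  C: 0 + 2(94.08) = 188.2
  D: 0 + 2(10.73) = 21.46
Total out = 236.4 + 188.2 + 21.46 = 446 mol.

446 mol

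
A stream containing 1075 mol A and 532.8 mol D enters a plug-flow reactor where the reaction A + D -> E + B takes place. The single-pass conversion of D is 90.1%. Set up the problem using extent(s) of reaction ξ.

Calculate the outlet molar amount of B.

480 mol

D reacted = 0.901 × 532.8 = 480.1 mol; ν_D = −1, so ξ = 480.1/1 = 480.1 mol.
Outlet amounts (n = n₀ + ν ξ):
  A: 1075 − 1(480.1) = 594.9
  D: 532.8 − 1(480.1) = 52.75
  E: 0 + 1(480.1) = 480.1
  B: 0 + 1(480.1) = 480.1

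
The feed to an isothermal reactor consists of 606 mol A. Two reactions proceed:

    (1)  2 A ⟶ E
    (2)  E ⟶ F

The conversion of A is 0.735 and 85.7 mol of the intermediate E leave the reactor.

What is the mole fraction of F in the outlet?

Conversion of A: A consumed = 2ξ₁ = 0.735 × 606 → ξ₁ = 222.7 mol.
E balance: n_E = 0 + 1ξ₁ − 1ξ₂ = 85.7 → ξ₂ = (1·222.7 − 85.7)/1 = 137 mol.
Outlet amounts (n = n₀ + Σ ν·ξ):
  A: 606 − 2(222.7) = 160.6
  E: 0 + 1(222.7) − 1(137) = 85.7
  F: 0 + 1(137) = 137
Total out = 383.3 mol; y_F = 137 / 383.3 = 0.3574.

0.357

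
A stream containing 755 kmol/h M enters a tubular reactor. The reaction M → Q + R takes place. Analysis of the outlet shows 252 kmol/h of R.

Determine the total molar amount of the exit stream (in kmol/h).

1010 kmol/h

For R: n = n₀ + 1ξ → 252 = 0 + 1ξ, giving ξ = 252 kmol/h.
Outlet amounts (n = n₀ + ν ξ):
  M: 755 − 1(252) = 503
  Q: 0 + 1(252) = 252
  R: 0 + 1(252) = 252
Total out = 503 + 252 + 252 = 1007 kmol/h.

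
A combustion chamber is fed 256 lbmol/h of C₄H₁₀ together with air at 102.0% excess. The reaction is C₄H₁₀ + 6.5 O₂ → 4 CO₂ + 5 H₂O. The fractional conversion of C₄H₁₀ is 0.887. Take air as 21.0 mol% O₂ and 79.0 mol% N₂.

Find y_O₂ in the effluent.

0.114

Stoichiometric O₂ = 6.5 × 256 = 1664 lbmol/h; O₂ fed = 1664 × 2.020 = 3361 lbmol/h.
N₂ fed = 3361 × 79/21 = 12640 lbmol/h.
Fuel reacted = 0.887 × 256 → ξ = 227.1 lbmol/h.
Outlet (n = n₀ + ν ξ):
  C₄H₁₀: 256 − 1(227.1) = 28.93
  O₂: 3361 − 6.5(227.1) = 1885
  N₂: 12640 (inert)
  CO₂: 0 + 4(227.1) = 908.3
  H₂O: 0 + 5(227.1) = 1135
Total out = 16600 lbmol/h; y_O₂ = 1885 / 16600 = 0.1136.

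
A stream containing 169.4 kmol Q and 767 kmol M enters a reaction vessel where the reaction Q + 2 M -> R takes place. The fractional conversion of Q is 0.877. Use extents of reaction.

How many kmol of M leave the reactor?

470 kmol

Q reacted = 0.877 × 169.4 = 148.6 kmol; ν_Q = −1, so ξ = 148.6/1 = 148.6 kmol.
Outlet amounts (n = n₀ + ν ξ):
  Q: 169.4 − 1(148.6) = 20.84
  M: 767 − 2(148.6) = 469.9
  R: 0 + 1(148.6) = 148.6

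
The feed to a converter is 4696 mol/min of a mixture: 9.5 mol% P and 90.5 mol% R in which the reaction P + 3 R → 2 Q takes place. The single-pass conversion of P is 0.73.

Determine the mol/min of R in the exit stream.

P reacted = 0.73 × 446.1 = 325.7 mol/min; ν_P = −1, so ξ = 325.7/1 = 325.7 mol/min.
Outlet amounts (n = n₀ + ν ξ):
  P: 446.1 − 1(325.7) = 120.5
  R: 4250 − 3(325.7) = 3273
  Q: 0 + 2(325.7) = 651.3

3270 mol/min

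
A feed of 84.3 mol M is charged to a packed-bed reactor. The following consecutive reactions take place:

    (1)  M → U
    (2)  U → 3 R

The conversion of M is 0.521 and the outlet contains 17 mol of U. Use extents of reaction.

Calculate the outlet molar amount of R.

Conversion of M: M consumed = 1ξ₁ = 0.521 × 84.3 → ξ₁ = 43.92 mol.
U balance: n_U = 0 + 1ξ₁ − 1ξ₂ = 17 → ξ₂ = (1·43.92 − 17)/1 = 26.92 mol.
Outlet amounts (n = n₀ + Σ ν·ξ):
  M: 84.3 − 1(43.92) = 40.38
  U: 0 + 1(43.92) − 1(26.92) = 17
  R: 0 + 3(26.92) = 80.76

80.8 mol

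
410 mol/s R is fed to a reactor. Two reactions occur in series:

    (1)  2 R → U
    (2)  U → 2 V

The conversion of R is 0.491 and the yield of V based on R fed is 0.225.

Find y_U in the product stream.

0.153

Conversion of R: R consumed = 2ξ₁ = 0.491 × 410 → ξ₁ = 100.7 mol/s.
Yield of V: 2ξ₂ / 410 = 0.225 → ξ₂ = 46.12 mol/s.
Outlet amounts (n = n₀ + Σ ν·ξ):
  R: 410 − 2(100.7) = 208.7
  U: 0 + 1(100.7) − 1(46.12) = 54.53
  V: 0 + 2(46.12) = 92.25
Total out = 355.5 mol/s; y_U = 54.53 / 355.5 = 0.1534.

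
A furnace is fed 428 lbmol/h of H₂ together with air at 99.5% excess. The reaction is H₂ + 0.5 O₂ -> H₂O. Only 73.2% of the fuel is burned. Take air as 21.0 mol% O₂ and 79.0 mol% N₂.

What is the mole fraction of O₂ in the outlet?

Stoichiometric O₂ = 0.5 × 428 = 214 lbmol/h; O₂ fed = 214 × 1.995 = 426.9 lbmol/h.
N₂ fed = 426.9 × 79/21 = 1606 lbmol/h.
Fuel reacted = 0.732 × 428 → ξ = 313.3 lbmol/h.
Outlet (n = n₀ + ν ξ):
  H₂: 428 − 1(313.3) = 114.7
  O₂: 426.9 − 0.5(313.3) = 270.3
  N₂: 1606 (inert)
  H₂O: 0 + 1(313.3) = 313.3
Total out = 2304 lbmol/h; y_O₂ = 270.3 / 2304 = 0.1173.

0.117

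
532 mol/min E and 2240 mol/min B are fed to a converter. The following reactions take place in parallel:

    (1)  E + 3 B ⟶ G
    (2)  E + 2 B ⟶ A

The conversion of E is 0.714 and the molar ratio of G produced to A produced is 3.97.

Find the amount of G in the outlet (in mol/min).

Conversion of E: E consumed = 0.714 × 532 = 379.8 mol/min = 1ξ₁ + 1ξ₂.
Selectivity: 1ξ₁ / (1ξ₂) = 3.97 → ξ₁ = 3.97 ξ₂.
Substitute: (1·3.97 + 1) ξ₂ = 379.8 → ξ₂ = 76.43 mol/min, ξ₁ = 303.4 mol/min.
Outlet amounts (n = n₀ + Σ ν·ξ):
  E: 532 − 1(303.4) − 1(76.43) = 152.2
  B: 2240 − 3(303.4) − 2(76.43) = 1177
  G: 0 + 1(303.4) = 303.4
  A: 0 + 1(76.43) = 76.43

303 mol/min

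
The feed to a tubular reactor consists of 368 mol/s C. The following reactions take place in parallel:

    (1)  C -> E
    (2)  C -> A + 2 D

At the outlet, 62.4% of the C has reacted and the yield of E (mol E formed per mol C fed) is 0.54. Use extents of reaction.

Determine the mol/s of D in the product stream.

Yield of E: 1ξ₁ / 368 = 0.54 → ξ₁ = 198.7 mol/s.
Conversion of C: 1ξ₁ + 1ξ₂ = 0.624 × 368 = 229.6 → ξ₂ = 30.91 mol/s.
Outlet amounts (n = n₀ + Σ ν·ξ):
  C: 368 − 1(198.7) − 1(30.91) = 138.4
  E: 0 + 1(198.7) = 198.7
  A: 0 + 1(30.91) = 30.91
  D: 0 + 2(30.91) = 61.82

61.8 mol/s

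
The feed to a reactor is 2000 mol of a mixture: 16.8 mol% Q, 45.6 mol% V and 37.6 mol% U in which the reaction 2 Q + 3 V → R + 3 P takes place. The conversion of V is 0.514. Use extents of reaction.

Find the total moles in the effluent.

V reacted = 0.514 × 912 = 468.8 mol; ν_V = −3, so ξ = 468.8/3 = 156.3 mol.
Outlet amounts (n = n₀ + ν ξ):
  Q: 336 − 2(156.3) = 23.49
  V: 912 − 3(156.3) = 443.2
  R: 0 + 1(156.3) = 156.3
  P: 0 + 3(156.3) = 468.8
  U: 752 (inert)
Total out = 23.49 + 443.2 + 156.3 + 468.8 + 752 = 1844 mol.

1840 mol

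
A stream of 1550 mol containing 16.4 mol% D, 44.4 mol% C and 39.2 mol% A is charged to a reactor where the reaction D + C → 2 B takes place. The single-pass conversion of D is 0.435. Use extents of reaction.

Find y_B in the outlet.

D reacted = 0.435 × 254.2 = 110.6 mol; ν_D = −1, so ξ = 110.6/1 = 110.6 mol.
Outlet amounts (n = n₀ + ν ξ):
  D: 254.2 − 1(110.6) = 143.6
  C: 688.2 − 1(110.6) = 577.6
  B: 0 + 2(110.6) = 221.2
  A: 607.6 (inert)
Total out = 1550 mol; y_B = 221.2 / 1550 = 0.1427.

0.143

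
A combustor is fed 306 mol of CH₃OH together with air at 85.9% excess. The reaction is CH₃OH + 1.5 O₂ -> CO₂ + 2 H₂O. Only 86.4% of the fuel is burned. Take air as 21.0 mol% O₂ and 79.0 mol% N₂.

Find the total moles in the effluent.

4500 mol

Stoichiometric O₂ = 1.5 × 306 = 459 mol; O₂ fed = 459 × 1.859 = 853.3 mol.
N₂ fed = 853.3 × 79/21 = 3210 mol.
Fuel reacted = 0.864 × 306 → ξ = 264.4 mol.
Outlet (n = n₀ + ν ξ):
  CH₃OH: 306 − 1(264.4) = 41.62
  O₂: 853.3 − 1.5(264.4) = 456.7
  N₂: 3210 (inert)
  CO₂: 0 + 1(264.4) = 264.4
  H₂O: 0 + 2(264.4) = 528.8
Total out = 41.62 + 456.7 + 3210 + 264.4 + 528.8 = 4501 mol.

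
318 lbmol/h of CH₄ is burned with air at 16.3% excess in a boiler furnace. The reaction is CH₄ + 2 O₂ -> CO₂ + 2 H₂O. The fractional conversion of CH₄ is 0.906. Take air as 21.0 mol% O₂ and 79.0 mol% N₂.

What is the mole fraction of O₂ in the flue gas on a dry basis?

Stoichiometric O₂ = 2 × 318 = 636 lbmol/h; O₂ fed = 636 × 1.163 = 739.7 lbmol/h.
N₂ fed = 739.7 × 79/21 = 2783 lbmol/h.
Fuel reacted = 0.906 × 318 → ξ = 288.1 lbmol/h.
Outlet (n = n₀ + ν ξ):
  CH₄: 318 − 1(288.1) = 29.89
  O₂: 739.7 − 2(288.1) = 163.5
  N₂: 2783 (inert)
  CO₂: 0 + 1(288.1) = 288.1
  H₂O: 0 + 2(288.1) = 576.2
Dry total = 3264 lbmol/h; y_O₂ (dry) = 163.5 / 3264 = 0.05008.

0.0501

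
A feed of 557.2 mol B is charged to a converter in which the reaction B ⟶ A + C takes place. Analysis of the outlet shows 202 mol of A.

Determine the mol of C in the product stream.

For A: n = n₀ + 1ξ → 202 = 0 + 1ξ, giving ξ = 202 mol.
Outlet amounts (n = n₀ + ν ξ):
  B: 557.2 − 1(202) = 355.2
  A: 0 + 1(202) = 202
  C: 0 + 1(202) = 202

202 mol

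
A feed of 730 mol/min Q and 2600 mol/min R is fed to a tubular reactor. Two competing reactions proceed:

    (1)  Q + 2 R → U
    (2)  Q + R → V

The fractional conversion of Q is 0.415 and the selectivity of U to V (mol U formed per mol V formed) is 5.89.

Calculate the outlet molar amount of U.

Conversion of Q: Q consumed = 0.415 × 730 = 302.9 mol/min = 1ξ₁ + 1ξ₂.
Selectivity: 1ξ₁ / (1ξ₂) = 5.89 → ξ₁ = 5.89 ξ₂.
Substitute: (1·5.89 + 1) ξ₂ = 302.9 → ξ₂ = 43.97 mol/min, ξ₁ = 259 mol/min.
Outlet amounts (n = n₀ + Σ ν·ξ):
  Q: 730 − 1(259) − 1(43.97) = 427.1
  R: 2600 − 2(259) − 1(43.97) = 2038
  U: 0 + 1(259) = 259
  V: 0 + 1(43.97) = 43.97

259 mol/min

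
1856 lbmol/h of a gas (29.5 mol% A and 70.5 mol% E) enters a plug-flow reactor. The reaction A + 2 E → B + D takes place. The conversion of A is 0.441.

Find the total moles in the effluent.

1610 lbmol/h

A reacted = 0.441 × 547.5 = 241.5 lbmol/h; ν_A = −1, so ξ = 241.5/1 = 241.5 lbmol/h.
Outlet amounts (n = n₀ + ν ξ):
  A: 547.5 − 1(241.5) = 306.1
  E: 1308 − 2(241.5) = 825.6
  B: 0 + 1(241.5) = 241.5
  D: 0 + 1(241.5) = 241.5
Total out = 306.1 + 825.6 + 241.5 + 241.5 = 1615 lbmol/h.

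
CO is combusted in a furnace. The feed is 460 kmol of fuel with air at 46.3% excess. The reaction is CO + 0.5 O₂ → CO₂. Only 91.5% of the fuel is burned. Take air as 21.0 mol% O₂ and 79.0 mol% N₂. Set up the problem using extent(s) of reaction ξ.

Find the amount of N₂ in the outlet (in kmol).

1270 kmol

Stoichiometric O₂ = 0.5 × 460 = 230 kmol; O₂ fed = 230 × 1.463 = 336.5 kmol.
N₂ fed = 336.5 × 79/21 = 1266 kmol.
Fuel reacted = 0.915 × 460 → ξ = 420.9 kmol.
Outlet (n = n₀ + ν ξ):
  CO: 460 − 1(420.9) = 39.1
  O₂: 336.5 − 0.5(420.9) = 126
  N₂: 1266 (inert)
  CO₂: 0 + 1(420.9) = 420.9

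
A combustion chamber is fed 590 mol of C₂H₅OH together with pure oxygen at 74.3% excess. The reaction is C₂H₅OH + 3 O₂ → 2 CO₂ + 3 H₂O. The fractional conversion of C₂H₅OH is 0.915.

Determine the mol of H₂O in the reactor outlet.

1620 mol

Stoichiometric O₂ = 3 × 590 = 1770 mol; O₂ fed = 1770 × 1.743 = 3085 mol.
Fuel reacted = 0.915 × 590 → ξ = 539.9 mol.
Outlet (n = n₀ + ν ξ):
  C₂H₅OH: 590 − 1(539.9) = 50.15
  O₂: 3085 − 3(539.9) = 1466
  CO₂: 0 + 2(539.9) = 1080
  H₂O: 0 + 3(539.9) = 1620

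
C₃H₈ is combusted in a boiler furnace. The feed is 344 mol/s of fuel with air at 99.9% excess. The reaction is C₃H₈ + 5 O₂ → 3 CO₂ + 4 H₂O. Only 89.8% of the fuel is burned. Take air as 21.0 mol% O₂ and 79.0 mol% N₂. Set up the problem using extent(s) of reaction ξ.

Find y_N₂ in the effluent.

Stoichiometric O₂ = 5 × 344 = 1720 mol/s; O₂ fed = 1720 × 1.999 = 3438 mol/s.
N₂ fed = 3438 × 79/21 = 12930 mol/s.
Fuel reacted = 0.898 × 344 → ξ = 308.9 mol/s.
Outlet (n = n₀ + ν ξ):
  C₃H₈: 344 − 1(308.9) = 35.09
  O₂: 3438 − 5(308.9) = 1894
  N₂: 12930 (inert)
  CO₂: 0 + 3(308.9) = 926.7
  H₂O: 0 + 4(308.9) = 1236
Total out = 17030 mol/s; y_N₂ = 12930 / 17030 = 0.7597.

0.76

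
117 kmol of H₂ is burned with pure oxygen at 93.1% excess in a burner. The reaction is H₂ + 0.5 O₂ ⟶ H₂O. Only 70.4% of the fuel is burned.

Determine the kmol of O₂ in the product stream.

Stoichiometric O₂ = 0.5 × 117 = 58.5 kmol; O₂ fed = 58.5 × 1.931 = 113 kmol.
Fuel reacted = 0.704 × 117 → ξ = 82.37 kmol.
Outlet (n = n₀ + ν ξ):
  H₂: 117 − 1(82.37) = 34.63
  O₂: 113 − 0.5(82.37) = 71.78
  H₂O: 0 + 1(82.37) = 82.37

71.8 kmol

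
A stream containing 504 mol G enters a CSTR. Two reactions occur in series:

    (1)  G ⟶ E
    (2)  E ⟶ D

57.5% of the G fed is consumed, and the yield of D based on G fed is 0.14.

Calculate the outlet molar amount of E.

Conversion of G: G consumed = 1ξ₁ = 0.575 × 504 → ξ₁ = 289.8 mol.
Yield of D: 1ξ₂ / 504 = 0.14 → ξ₂ = 70.56 mol.
Outlet amounts (n = n₀ + Σ ν·ξ):
  G: 504 − 1(289.8) = 214.2
  E: 0 + 1(289.8) − 1(70.56) = 219.2
  D: 0 + 1(70.56) = 70.56

219 mol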